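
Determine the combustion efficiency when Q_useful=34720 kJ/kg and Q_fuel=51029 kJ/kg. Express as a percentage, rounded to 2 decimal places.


Efficiency = (Q_useful / Q_fuel) * 100
Efficiency = (34720 / 51029) * 100
Efficiency = 0.6804 * 100 = 68.04%


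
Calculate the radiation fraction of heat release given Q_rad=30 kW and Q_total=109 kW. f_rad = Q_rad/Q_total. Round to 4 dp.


f_rad = Q_rad / Q_total
f_rad = 30 / 109 = 0.2752


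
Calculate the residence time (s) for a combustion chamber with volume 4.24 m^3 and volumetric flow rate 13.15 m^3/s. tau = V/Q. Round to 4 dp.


tau = V / Q_flow
tau = 4.24 / 13.15 = 0.3224 s


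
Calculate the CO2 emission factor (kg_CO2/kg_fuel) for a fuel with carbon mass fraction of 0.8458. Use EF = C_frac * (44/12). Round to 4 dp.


EF = C_frac * (M_CO2 / M_C)
EF = 0.8458 * (44/12)
EF = 0.8458 * 3.666667 = 3.1013 kg_CO2/kg_fuel


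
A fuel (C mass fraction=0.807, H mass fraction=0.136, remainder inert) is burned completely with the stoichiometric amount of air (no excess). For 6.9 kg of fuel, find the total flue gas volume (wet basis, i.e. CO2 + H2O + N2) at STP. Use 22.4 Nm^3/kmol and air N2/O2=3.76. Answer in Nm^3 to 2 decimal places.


Per kg fuel: CO2 = (C/12 kmol)*22.4 = (0.807/12)*22.4 = 1.50640 Nm^3
Per kg fuel: H2O = (H/2 kmol)*22.4 = (0.136/2)*22.4 = 1.52320 Nm^3
O2 needed per kg fuel = C/12 + H/4 = 0.807/12 + 0.136/4 = 0.10125000 kmol
Per kg fuel: N2 = O2*3.76*22.4 = 0.10125000*3.76*22.4 = 8.52768 Nm^3
Total per kg = 1.50640 + 1.52320 + 8.52768 = 11.55728 Nm^3
Total = 11.55728 * 6.9 = 79.75 Nm^3


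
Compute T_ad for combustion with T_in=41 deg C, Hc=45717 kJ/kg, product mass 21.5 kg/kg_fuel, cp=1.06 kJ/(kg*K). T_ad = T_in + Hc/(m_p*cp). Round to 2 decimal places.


T_ad = T_in + Hc / (m_p * cp)
Denominator = 21.5 * 1.06 = 22.7900
Temperature rise = 45717 / 22.7900 = 2006.01 K
T_ad = 41 + 2006.01 = 2047.01 deg C


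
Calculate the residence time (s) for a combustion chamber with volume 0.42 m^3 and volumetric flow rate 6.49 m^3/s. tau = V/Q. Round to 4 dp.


tau = V / Q_flow
tau = 0.42 / 6.49 = 0.0647 s


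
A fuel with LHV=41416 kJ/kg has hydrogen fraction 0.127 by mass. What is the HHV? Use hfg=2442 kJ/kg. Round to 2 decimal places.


HHV = LHV + hfg * 9 * H
Water addition = 2442 * 9 * 0.127 = 2791.206 kJ/kg
HHV = 41416 + 2791.206 = 44207.21 kJ/kg


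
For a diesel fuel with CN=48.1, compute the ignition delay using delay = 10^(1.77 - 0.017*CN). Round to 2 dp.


delay = 10^(1.77 - 0.017*CN)
Exponent = 1.77 - 0.017*48.1 = 0.9523
delay = 10^0.9523 = 8.96 ms


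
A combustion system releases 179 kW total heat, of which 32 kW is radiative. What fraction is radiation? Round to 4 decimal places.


f_rad = Q_rad / Q_total
f_rad = 32 / 179 = 0.1788


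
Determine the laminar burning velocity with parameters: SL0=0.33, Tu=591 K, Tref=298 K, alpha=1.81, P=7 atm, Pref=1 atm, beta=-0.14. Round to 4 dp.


SL = SL0 * (Tu/Tref)^alpha * (P/Pref)^beta
T ratio = 591/298 = 1.98322148
(T ratio)^alpha = 1.98322148^1.81 = 3.453360
(P/Pref)^beta = 7^(-0.14) = 0.761529
SL = 0.33 * 3.453360 * 0.761529 = 0.8678 m/s


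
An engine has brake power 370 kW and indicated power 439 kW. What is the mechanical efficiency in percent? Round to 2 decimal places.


eta_mech = (BP / IP) * 100
Ratio = 370 / 439 = 0.8428
eta_mech = 0.8428 * 100 = 84.28%


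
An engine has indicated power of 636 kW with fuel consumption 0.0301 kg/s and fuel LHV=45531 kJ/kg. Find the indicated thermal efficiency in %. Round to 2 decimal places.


eta_ith = (IP / (mf * LHV)) * 100
Denominator = 0.0301 * 45531 = 1370.4831 kW
eta_ith = (636 / 1370.4831) * 100 = 46.41%


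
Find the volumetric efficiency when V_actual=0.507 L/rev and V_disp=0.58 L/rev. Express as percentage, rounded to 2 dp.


eta_v = (V_actual / V_disp) * 100
Ratio = 0.507 / 0.58 = 0.8741
eta_v = 0.8741 * 100 = 87.41%


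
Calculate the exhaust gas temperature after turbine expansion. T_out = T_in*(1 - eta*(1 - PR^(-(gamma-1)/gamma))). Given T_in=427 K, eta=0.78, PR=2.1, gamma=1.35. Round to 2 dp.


T_out = T_in * (1 - eta * (1 - PR^(-(gamma-1)/gamma)))
Exponent = -(1.35-1)/1.35 = -0.25925926
PR^exp = 2.1^(-0.25925926) = 0.82501466
Factor = 1 - 0.78*(1 - 0.82501466) = 0.86351143
T_out = 427 * 0.86351143 = 368.72 K


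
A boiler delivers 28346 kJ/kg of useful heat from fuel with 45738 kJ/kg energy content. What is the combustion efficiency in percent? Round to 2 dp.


Efficiency = (Q_useful / Q_fuel) * 100
Efficiency = (28346 / 45738) * 100
Efficiency = 0.6197 * 100 = 61.97%


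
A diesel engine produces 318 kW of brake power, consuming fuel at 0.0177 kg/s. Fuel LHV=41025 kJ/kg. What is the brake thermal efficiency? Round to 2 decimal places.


eta_BTE = (BP / (mf * LHV)) * 100
Denominator = 0.0177 * 41025 = 726.1425 kW
eta_BTE = (318 / 726.1425) * 100 = 43.79%


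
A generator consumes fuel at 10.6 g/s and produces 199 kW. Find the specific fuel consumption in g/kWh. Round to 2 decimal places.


SFC = (mf / BP) * 3600
Rate = 10.6 / 199 = 0.053266 g/(s*kW)
SFC = 0.053266 * 3600 = 191.76 g/kWh


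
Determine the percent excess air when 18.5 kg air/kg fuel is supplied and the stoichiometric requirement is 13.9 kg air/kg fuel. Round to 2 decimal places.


Excess air = actual - stoichiometric = 18.5 - 13.9 = 4.60 kg/kg fuel
Excess air % = (excess / stoich) * 100 = (4.60 / 13.9) * 100 = 33.09%


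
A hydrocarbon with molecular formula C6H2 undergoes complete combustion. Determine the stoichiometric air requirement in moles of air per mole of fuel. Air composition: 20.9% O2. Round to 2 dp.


Balanced combustion: C6H2 + 6.5 O2 -> 6 CO2 + 1 H2O
O2 needed = C + H/4 = 6 + 2/4 = 6.50 moles
Air moles = O2 / 0.209 = 6.50 / 0.209 = 31.10 moles air


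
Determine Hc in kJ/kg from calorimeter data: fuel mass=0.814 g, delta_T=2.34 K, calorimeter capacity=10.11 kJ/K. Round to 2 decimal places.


Hc = C_cal * delta_T / m_fuel
Q_released = 10.11 * 2.34 = 23.6574 kJ
m_fuel = 0.814 g = 0.814/1000 kg = 0.000814 kg
Hc = 23.6574 / 0.000814 = 29063.14 kJ/kg


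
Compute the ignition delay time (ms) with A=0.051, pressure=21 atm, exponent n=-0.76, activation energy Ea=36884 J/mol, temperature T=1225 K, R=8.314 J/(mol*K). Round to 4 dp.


tau = A * P^n * exp(Ea/(R*T))
P^n = 21^(-0.76) = 0.09888111
Ea/(R*T) = 36884/(8.314*1225) = 3.621528
exp(Ea/(R*T)) = 37.394681
tau = 0.051 * 0.09888111 * 37.394681 = 0.1886 ms


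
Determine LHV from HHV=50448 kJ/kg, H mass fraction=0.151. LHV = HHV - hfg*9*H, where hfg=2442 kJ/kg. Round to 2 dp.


LHV = HHV - hfg * 9 * H
Water correction = 2442 * 9 * 0.151 = 3318.678 kJ/kg
LHV = 50448 - 3318.678 = 47129.32 kJ/kg


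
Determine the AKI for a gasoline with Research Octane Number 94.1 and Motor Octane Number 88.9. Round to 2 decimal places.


AKI = (RON + MON) / 2
AKI = (94.1 + 88.9) / 2
AKI = 183.0 / 2 = 91.50


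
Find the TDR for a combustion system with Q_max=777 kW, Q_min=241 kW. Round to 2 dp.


TDR = Q_max / Q_min
TDR = 777 / 241 = 3.22


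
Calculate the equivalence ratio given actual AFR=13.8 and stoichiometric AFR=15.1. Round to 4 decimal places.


phi = AFR_stoich / AFR_actual
phi = 15.1 / 13.8 = 1.0942


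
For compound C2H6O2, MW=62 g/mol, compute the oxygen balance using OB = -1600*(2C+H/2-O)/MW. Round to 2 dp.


OB = -1600 * (2C + H/2 - O) / MW
Inner = 2*2 + 6/2 - 2 = 5.00
OB = -1600 * 5.00 / 62 = -129.03%


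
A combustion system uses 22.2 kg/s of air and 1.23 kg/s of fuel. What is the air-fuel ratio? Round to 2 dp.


AFR = m_air / m_fuel
AFR = 22.2 / 1.23 = 18.05


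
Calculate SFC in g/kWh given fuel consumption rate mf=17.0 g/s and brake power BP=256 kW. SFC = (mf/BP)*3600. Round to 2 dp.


SFC = (mf / BP) * 3600
Rate = 17.0 / 256 = 0.066406 g/(s*kW)
SFC = 0.066406 * 3600 = 239.06 g/kWh


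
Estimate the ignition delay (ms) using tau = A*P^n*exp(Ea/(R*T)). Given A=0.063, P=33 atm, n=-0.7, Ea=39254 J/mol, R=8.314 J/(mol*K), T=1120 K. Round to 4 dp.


tau = A * P^n * exp(Ea/(R*T))
P^n = 33^(-0.7) = 0.08650481
Ea/(R*T) = 39254/(8.314*1120) = 4.215566
exp(Ea/(R*T)) = 67.732480
tau = 0.063 * 0.08650481 * 67.732480 = 0.3691 ms


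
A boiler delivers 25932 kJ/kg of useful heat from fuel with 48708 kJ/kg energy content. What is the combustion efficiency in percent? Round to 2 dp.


Efficiency = (Q_useful / Q_fuel) * 100
Efficiency = (25932 / 48708) * 100
Efficiency = 0.5324 * 100 = 53.24%


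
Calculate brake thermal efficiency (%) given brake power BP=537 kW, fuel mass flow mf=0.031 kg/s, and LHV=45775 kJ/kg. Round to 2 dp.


eta_BTE = (BP / (mf * LHV)) * 100
Denominator = 0.031 * 45775 = 1419.0250 kW
eta_BTE = (537 / 1419.0250) * 100 = 37.84%


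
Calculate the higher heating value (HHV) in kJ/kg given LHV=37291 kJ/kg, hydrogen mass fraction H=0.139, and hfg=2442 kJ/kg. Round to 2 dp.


HHV = LHV + hfg * 9 * H
Water addition = 2442 * 9 * 0.139 = 3054.942 kJ/kg
HHV = 37291 + 3054.942 = 40345.94 kJ/kg


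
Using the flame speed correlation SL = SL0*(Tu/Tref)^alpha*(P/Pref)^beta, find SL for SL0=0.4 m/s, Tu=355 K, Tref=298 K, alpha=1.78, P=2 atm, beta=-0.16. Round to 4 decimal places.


SL = SL0 * (Tu/Tref)^alpha * (P/Pref)^beta
T ratio = 355/298 = 1.19127517
(T ratio)^alpha = 1.19127517^1.78 = 1.365531
(P/Pref)^beta = 2^(-0.16) = 0.895025
SL = 0.4 * 1.365531 * 0.895025 = 0.4889 m/s


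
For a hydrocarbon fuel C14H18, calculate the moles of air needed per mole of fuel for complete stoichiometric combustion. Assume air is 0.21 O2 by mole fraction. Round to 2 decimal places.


Balanced combustion: C14H18 + 18.5 O2 -> 14 CO2 + 9 H2O
O2 needed = C + H/4 = 14 + 18/4 = 18.50 moles
Air moles = O2 / 0.21 = 18.50 / 0.21 = 88.10 moles air


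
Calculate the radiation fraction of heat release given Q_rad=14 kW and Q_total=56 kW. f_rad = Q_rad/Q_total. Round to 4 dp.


f_rad = Q_rad / Q_total
f_rad = 14 / 56 = 0.2500


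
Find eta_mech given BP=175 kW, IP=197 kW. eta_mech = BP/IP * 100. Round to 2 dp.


eta_mech = (BP / IP) * 100
Ratio = 175 / 197 = 0.8883
eta_mech = 0.8883 * 100 = 88.83%


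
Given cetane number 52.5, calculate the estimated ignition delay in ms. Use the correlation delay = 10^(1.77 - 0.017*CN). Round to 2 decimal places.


delay = 10^(1.77 - 0.017*CN)
Exponent = 1.77 - 0.017*52.5 = 0.8775
delay = 10^0.8775 = 7.54 ms


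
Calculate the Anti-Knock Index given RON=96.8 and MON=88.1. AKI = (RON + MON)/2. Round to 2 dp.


AKI = (RON + MON) / 2
AKI = (96.8 + 88.1) / 2
AKI = 184.9 / 2 = 92.45


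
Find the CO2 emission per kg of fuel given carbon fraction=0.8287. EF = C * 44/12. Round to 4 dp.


EF = C_frac * (M_CO2 / M_C)
EF = 0.8287 * (44/12)
EF = 0.8287 * 3.666667 = 3.0386 kg_CO2/kg_fuel


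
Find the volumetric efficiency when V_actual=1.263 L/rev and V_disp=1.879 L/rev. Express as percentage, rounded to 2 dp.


eta_v = (V_actual / V_disp) * 100
Ratio = 1.263 / 1.879 = 0.6722
eta_v = 0.6722 * 100 = 67.22%


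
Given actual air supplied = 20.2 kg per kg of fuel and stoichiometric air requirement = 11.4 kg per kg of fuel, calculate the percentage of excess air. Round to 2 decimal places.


Excess air = actual - stoichiometric = 20.2 - 11.4 = 8.80 kg/kg fuel
Excess air % = (excess / stoich) * 100 = (8.80 / 11.4) * 100 = 77.19%


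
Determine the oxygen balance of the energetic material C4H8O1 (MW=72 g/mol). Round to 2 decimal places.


OB = -1600 * (2C + H/2 - O) / MW
Inner = 2*4 + 8/2 - 1 = 11.00
OB = -1600 * 11.00 / 72 = -244.44%


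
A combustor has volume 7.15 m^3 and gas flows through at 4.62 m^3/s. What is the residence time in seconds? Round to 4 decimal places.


tau = V / Q_flow
tau = 7.15 / 4.62 = 1.5476 s


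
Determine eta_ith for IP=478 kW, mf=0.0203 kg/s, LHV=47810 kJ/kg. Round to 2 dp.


eta_ith = (IP / (mf * LHV)) * 100
Denominator = 0.0203 * 47810 = 970.5430 kW
eta_ith = (478 / 970.5430) * 100 = 49.25%


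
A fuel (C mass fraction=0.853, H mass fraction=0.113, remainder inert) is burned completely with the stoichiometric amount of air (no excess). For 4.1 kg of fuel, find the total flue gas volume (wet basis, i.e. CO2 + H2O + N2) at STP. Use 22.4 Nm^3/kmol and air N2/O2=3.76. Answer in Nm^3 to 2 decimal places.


Per kg fuel: CO2 = (C/12 kmol)*22.4 = (0.853/12)*22.4 = 1.59227 Nm^3
Per kg fuel: H2O = (H/2 kmol)*22.4 = (0.113/2)*22.4 = 1.26560 Nm^3
O2 needed per kg fuel = C/12 + H/4 = 0.853/12 + 0.113/4 = 0.09933333 kmol
Per kg fuel: N2 = O2*3.76*22.4 = 0.09933333*3.76*22.4 = 8.36625 Nm^3
Total per kg = 1.59227 + 1.26560 + 8.36625 = 11.22412 Nm^3
Total = 11.22412 * 4.1 = 46.02 Nm^3


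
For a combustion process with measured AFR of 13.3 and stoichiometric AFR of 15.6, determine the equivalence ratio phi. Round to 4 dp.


phi = AFR_stoich / AFR_actual
phi = 15.6 / 13.3 = 1.1729


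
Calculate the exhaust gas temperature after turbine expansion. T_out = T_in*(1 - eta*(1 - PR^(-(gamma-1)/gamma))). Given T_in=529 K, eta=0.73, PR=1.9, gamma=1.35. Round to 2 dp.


T_out = T_in * (1 - eta * (1 - PR^(-(gamma-1)/gamma)))
Exponent = -(1.35-1)/1.35 = -0.25925926
PR^exp = 1.9^(-0.25925926) = 0.84670193
Factor = 1 - 0.73*(1 - 0.84670193) = 0.88809241
T_out = 529 * 0.88809241 = 469.80 K


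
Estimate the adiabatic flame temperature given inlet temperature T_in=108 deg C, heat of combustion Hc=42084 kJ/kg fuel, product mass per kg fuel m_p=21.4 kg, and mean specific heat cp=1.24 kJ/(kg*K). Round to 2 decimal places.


T_ad = T_in + Hc / (m_p * cp)
Denominator = 21.4 * 1.24 = 26.5360
Temperature rise = 42084 / 26.5360 = 1585.92 K
T_ad = 108 + 1585.92 = 1693.92 deg C


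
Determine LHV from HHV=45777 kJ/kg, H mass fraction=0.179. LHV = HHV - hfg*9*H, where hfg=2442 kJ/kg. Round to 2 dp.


LHV = HHV - hfg * 9 * H
Water correction = 2442 * 9 * 0.179 = 3934.062 kJ/kg
LHV = 45777 - 3934.062 = 41842.94 kJ/kg


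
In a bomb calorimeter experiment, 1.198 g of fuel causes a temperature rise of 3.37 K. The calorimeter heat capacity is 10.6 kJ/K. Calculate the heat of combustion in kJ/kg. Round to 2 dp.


Hc = C_cal * delta_T / m_fuel
Q_released = 10.6 * 3.37 = 35.7220 kJ
m_fuel = 1.198 g = 1.198/1000 kg = 0.001198 kg
Hc = 35.7220 / 0.001198 = 29818.03 kJ/kg


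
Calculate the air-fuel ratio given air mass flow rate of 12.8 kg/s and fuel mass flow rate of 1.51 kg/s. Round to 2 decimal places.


AFR = m_air / m_fuel
AFR = 12.8 / 1.51 = 8.48


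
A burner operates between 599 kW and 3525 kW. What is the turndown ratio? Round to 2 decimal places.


TDR = Q_max / Q_min
TDR = 3525 / 599 = 5.88


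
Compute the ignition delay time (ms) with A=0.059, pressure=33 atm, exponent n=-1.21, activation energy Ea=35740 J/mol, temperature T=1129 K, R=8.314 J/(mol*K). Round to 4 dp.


tau = A * P^n * exp(Ea/(R*T))
P^n = 33^(-1.21) = 0.01454113
Ea/(R*T) = 35740/(8.314*1129) = 3.807594
exp(Ea/(R*T)) = 45.041919
tau = 0.059 * 0.01454113 * 45.041919 = 0.0386 ms


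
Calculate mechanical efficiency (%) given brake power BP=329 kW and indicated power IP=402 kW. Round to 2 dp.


eta_mech = (BP / IP) * 100
Ratio = 329 / 402 = 0.8184
eta_mech = 0.8184 * 100 = 81.84%


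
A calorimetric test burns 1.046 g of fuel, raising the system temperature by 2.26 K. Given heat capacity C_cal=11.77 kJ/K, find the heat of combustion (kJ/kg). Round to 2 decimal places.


Hc = C_cal * delta_T / m_fuel
Q_released = 11.77 * 2.26 = 26.6002 kJ
m_fuel = 1.046 g = 1.046/1000 kg = 0.001046 kg
Hc = 26.6002 / 0.001046 = 25430.40 kJ/kg


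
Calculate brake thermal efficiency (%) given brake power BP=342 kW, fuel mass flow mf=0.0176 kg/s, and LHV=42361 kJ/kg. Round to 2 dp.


eta_BTE = (BP / (mf * LHV)) * 100
Denominator = 0.0176 * 42361 = 745.5536 kW
eta_BTE = (342 / 745.5536) * 100 = 45.87%


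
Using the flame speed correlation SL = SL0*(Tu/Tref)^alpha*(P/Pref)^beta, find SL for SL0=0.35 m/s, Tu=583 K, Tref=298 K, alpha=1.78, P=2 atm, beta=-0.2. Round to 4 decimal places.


SL = SL0 * (Tu/Tref)^alpha * (P/Pref)^beta
T ratio = 583/298 = 1.95637584
(T ratio)^alpha = 1.95637584^1.78 = 3.302061
(P/Pref)^beta = 2^(-0.2) = 0.870551
SL = 0.35 * 3.302061 * 0.870551 = 1.0061 m/s


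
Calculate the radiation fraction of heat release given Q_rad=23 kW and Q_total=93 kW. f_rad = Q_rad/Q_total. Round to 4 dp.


f_rad = Q_rad / Q_total
f_rad = 23 / 93 = 0.2473


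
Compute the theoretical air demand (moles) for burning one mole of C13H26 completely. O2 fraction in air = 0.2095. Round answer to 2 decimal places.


Balanced combustion: C13H26 + 19.5 O2 -> 13 CO2 + 13 H2O
O2 needed = C + H/4 = 13 + 26/4 = 19.50 moles
Air moles = O2 / 0.2095 = 19.50 / 0.2095 = 93.08 moles air


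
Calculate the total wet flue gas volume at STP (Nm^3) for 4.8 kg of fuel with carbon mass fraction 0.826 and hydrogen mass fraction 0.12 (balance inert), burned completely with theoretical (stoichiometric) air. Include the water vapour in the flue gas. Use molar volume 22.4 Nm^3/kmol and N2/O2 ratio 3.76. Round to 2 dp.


Per kg fuel: CO2 = (C/12 kmol)*22.4 = (0.826/12)*22.4 = 1.54187 Nm^3
Per kg fuel: H2O = (H/2 kmol)*22.4 = (0.12/2)*22.4 = 1.34400 Nm^3
O2 needed per kg fuel = C/12 + H/4 = 0.826/12 + 0.12/4 = 0.09883333 kmol
Per kg fuel: N2 = O2*3.76*22.4 = 0.09883333*3.76*22.4 = 8.32414 Nm^3
Total per kg = 1.54187 + 1.34400 + 8.32414 = 11.21001 Nm^3
Total = 11.21001 * 4.8 = 53.81 Nm^3


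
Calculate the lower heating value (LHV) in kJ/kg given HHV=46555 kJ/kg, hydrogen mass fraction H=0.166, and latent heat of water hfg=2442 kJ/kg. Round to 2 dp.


LHV = HHV - hfg * 9 * H
Water correction = 2442 * 9 * 0.166 = 3648.348 kJ/kg
LHV = 46555 - 3648.348 = 42906.65 kJ/kg


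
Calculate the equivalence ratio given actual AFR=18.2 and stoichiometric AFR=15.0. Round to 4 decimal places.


phi = AFR_stoich / AFR_actual
phi = 15.0 / 18.2 = 0.8242


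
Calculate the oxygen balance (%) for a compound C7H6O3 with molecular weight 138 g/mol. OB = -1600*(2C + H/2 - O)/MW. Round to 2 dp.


OB = -1600 * (2C + H/2 - O) / MW
Inner = 2*7 + 6/2 - 3 = 14.00
OB = -1600 * 14.00 / 138 = -162.32%


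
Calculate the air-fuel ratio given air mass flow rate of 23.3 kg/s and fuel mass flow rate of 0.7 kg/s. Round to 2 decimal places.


AFR = m_air / m_fuel
AFR = 23.3 / 0.7 = 33.29


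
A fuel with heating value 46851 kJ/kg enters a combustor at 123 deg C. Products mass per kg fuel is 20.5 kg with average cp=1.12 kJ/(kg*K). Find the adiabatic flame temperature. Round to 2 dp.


T_ad = T_in + Hc / (m_p * cp)
Denominator = 20.5 * 1.12 = 22.9600
Temperature rise = 46851 / 22.9600 = 2040.55 K
T_ad = 123 + 2040.55 = 2163.55 deg C


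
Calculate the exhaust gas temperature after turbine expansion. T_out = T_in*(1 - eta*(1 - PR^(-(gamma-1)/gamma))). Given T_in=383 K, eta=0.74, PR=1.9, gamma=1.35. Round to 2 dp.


T_out = T_in * (1 - eta * (1 - PR^(-(gamma-1)/gamma)))
Exponent = -(1.35-1)/1.35 = -0.25925926
PR^exp = 1.9^(-0.25925926) = 0.84670193
Factor = 1 - 0.74*(1 - 0.84670193) = 0.88655943
T_out = 383 * 0.88655943 = 339.55 K


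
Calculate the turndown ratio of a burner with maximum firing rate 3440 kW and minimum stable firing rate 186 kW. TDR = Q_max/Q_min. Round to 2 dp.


TDR = Q_max / Q_min
TDR = 3440 / 186 = 18.49


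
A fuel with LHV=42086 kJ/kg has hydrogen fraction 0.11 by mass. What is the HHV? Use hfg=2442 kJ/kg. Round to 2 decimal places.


HHV = LHV + hfg * 9 * H
Water addition = 2442 * 9 * 0.11 = 2417.580 kJ/kg
HHV = 42086 + 2417.580 = 44503.58 kJ/kg


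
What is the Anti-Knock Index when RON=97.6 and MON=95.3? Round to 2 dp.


AKI = (RON + MON) / 2
AKI = (97.6 + 95.3) / 2
AKI = 192.9 / 2 = 96.45


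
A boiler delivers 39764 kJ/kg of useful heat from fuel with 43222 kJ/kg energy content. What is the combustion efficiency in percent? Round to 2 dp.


Efficiency = (Q_useful / Q_fuel) * 100
Efficiency = (39764 / 43222) * 100
Efficiency = 0.9200 * 100 = 92.00%


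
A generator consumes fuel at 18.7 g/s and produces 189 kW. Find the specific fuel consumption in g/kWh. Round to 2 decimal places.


SFC = (mf / BP) * 3600
Rate = 18.7 / 189 = 0.098942 g/(s*kW)
SFC = 0.098942 * 3600 = 356.19 g/kWh


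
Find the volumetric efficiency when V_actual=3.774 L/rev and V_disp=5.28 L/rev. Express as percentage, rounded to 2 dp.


eta_v = (V_actual / V_disp) * 100
Ratio = 3.774 / 5.28 = 0.7148
eta_v = 0.7148 * 100 = 71.48%


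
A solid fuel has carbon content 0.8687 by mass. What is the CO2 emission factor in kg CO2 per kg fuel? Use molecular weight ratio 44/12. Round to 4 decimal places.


EF = C_frac * (M_CO2 / M_C)
EF = 0.8687 * (44/12)
EF = 0.8687 * 3.666667 = 3.1852 kg_CO2/kg_fuel


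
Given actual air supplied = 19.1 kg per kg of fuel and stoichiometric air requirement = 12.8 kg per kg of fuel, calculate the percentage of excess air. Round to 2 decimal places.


Excess air = actual - stoichiometric = 19.1 - 12.8 = 6.30 kg/kg fuel
Excess air % = (excess / stoich) * 100 = (6.30 / 12.8) * 100 = 49.22%


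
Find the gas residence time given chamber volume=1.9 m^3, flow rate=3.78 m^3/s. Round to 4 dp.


tau = V / Q_flow
tau = 1.9 / 3.78 = 0.5026 s


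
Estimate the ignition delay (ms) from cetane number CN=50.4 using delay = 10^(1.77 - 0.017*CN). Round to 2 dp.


delay = 10^(1.77 - 0.017*CN)
Exponent = 1.77 - 0.017*50.4 = 0.9132
delay = 10^0.9132 = 8.19 ms


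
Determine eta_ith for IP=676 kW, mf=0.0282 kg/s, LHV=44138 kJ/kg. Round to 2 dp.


eta_ith = (IP / (mf * LHV)) * 100
Denominator = 0.0282 * 44138 = 1244.6916 kW
eta_ith = (676 / 1244.6916) * 100 = 54.31%


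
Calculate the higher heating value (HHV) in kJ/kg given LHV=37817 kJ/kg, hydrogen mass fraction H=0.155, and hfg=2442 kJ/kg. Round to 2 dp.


HHV = LHV + hfg * 9 * H
Water addition = 2442 * 9 * 0.155 = 3406.590 kJ/kg
HHV = 37817 + 3406.590 = 41223.59 kJ/kg


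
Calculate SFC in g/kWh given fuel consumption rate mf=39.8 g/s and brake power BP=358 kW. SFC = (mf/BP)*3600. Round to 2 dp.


SFC = (mf / BP) * 3600
Rate = 39.8 / 358 = 0.111173 g/(s*kW)
SFC = 0.111173 * 3600 = 400.22 g/kWh


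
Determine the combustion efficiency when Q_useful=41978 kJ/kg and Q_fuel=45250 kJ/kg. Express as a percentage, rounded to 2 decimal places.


Efficiency = (Q_useful / Q_fuel) * 100
Efficiency = (41978 / 45250) * 100
Efficiency = 0.9277 * 100 = 92.77%


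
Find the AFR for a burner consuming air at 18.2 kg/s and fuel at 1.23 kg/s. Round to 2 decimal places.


AFR = m_air / m_fuel
AFR = 18.2 / 1.23 = 14.80


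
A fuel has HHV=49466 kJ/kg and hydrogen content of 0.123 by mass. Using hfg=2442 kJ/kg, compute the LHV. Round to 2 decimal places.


LHV = HHV - hfg * 9 * H
Water correction = 2442 * 9 * 0.123 = 2703.294 kJ/kg
LHV = 49466 - 2703.294 = 46762.71 kJ/kg


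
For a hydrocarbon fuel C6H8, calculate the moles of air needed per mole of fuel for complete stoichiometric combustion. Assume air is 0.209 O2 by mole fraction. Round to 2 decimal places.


Balanced combustion: C6H8 + 8 O2 -> 6 CO2 + 4 H2O
O2 needed = C + H/4 = 6 + 8/4 = 8.00 moles
Air moles = O2 / 0.209 = 8.00 / 0.209 = 38.28 moles air


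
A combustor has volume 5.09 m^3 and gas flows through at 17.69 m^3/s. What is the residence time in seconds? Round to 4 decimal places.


tau = V / Q_flow
tau = 5.09 / 17.69 = 0.2877 s


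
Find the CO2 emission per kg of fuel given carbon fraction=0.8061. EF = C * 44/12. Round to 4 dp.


EF = C_frac * (M_CO2 / M_C)
EF = 0.8061 * (44/12)
EF = 0.8061 * 3.666667 = 2.9557 kg_CO2/kg_fuel


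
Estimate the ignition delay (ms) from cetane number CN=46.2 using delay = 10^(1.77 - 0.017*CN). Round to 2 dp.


delay = 10^(1.77 - 0.017*CN)
Exponent = 1.77 - 0.017*46.2 = 0.9846
delay = 10^0.9846 = 9.65 ms


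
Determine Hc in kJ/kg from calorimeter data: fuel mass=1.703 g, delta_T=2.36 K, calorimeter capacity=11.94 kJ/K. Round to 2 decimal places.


Hc = C_cal * delta_T / m_fuel
Q_released = 11.94 * 2.36 = 28.1784 kJ
m_fuel = 1.703 g = 1.703/1000 kg = 0.001703 kg
Hc = 28.1784 / 0.001703 = 16546.33 kJ/kg


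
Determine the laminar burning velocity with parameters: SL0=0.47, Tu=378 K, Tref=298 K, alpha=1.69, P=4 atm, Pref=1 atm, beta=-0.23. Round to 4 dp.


SL = SL0 * (Tu/Tref)^alpha * (P/Pref)^beta
T ratio = 378/298 = 1.26845638
(T ratio)^alpha = 1.26845638^1.69 = 1.494637
(P/Pref)^beta = 4^(-0.23) = 0.726986
SL = 0.47 * 1.494637 * 0.726986 = 0.5107 m/s


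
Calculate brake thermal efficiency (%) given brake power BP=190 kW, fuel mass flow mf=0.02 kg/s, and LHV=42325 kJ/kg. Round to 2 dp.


eta_BTE = (BP / (mf * LHV)) * 100
Denominator = 0.02 * 42325 = 846.5000 kW
eta_BTE = (190 / 846.5000) * 100 = 22.45%


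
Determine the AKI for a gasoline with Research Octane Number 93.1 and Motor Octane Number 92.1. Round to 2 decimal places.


AKI = (RON + MON) / 2
AKI = (93.1 + 92.1) / 2
AKI = 185.2 / 2 = 92.60


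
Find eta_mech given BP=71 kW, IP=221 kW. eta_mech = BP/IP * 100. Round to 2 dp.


eta_mech = (BP / IP) * 100
Ratio = 71 / 221 = 0.3213
eta_mech = 0.3213 * 100 = 32.13%


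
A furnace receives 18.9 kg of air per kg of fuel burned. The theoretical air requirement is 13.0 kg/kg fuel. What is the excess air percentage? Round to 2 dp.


Excess air = actual - stoichiometric = 18.9 - 13.0 = 5.90 kg/kg fuel
Excess air % = (excess / stoich) * 100 = (5.90 / 13.0) * 100 = 45.38%


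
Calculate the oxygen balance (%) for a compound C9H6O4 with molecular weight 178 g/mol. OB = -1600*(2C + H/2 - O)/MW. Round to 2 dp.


OB = -1600 * (2C + H/2 - O) / MW
Inner = 2*9 + 6/2 - 4 = 17.00
OB = -1600 * 17.00 / 178 = -152.81%


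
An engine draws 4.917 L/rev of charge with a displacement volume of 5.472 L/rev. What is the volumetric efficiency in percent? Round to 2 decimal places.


eta_v = (V_actual / V_disp) * 100
Ratio = 4.917 / 5.472 = 0.8986
eta_v = 0.8986 * 100 = 89.86%


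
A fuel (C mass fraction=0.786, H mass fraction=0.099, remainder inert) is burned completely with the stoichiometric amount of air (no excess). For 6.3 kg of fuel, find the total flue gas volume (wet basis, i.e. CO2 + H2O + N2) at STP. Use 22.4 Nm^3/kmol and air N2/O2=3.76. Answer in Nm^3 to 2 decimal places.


Per kg fuel: CO2 = (C/12 kmol)*22.4 = (0.786/12)*22.4 = 1.46720 Nm^3
Per kg fuel: H2O = (H/2 kmol)*22.4 = (0.099/2)*22.4 = 1.10880 Nm^3
O2 needed per kg fuel = C/12 + H/4 = 0.786/12 + 0.099/4 = 0.09025000 kmol
Per kg fuel: N2 = O2*3.76*22.4 = 0.09025000*3.76*22.4 = 7.60122 Nm^3
Total per kg = 1.46720 + 1.10880 + 7.60122 = 10.17722 Nm^3
Total = 10.17722 * 6.3 = 64.12 Nm^3


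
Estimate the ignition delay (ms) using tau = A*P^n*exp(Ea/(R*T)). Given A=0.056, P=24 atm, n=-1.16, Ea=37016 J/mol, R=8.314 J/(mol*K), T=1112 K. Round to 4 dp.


tau = A * P^n * exp(Ea/(R*T))
P^n = 24^(-1.16) = 0.02505849
Ea/(R*T) = 37016/(8.314*1112) = 4.003821
exp(Ea/(R*T)) = 54.807182
tau = 0.056 * 0.02505849 * 54.807182 = 0.0769 ms


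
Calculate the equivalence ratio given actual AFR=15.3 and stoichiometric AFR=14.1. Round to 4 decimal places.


phi = AFR_stoich / AFR_actual
phi = 14.1 / 15.3 = 0.9216


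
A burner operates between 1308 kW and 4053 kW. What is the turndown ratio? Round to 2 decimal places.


TDR = Q_max / Q_min
TDR = 4053 / 1308 = 3.10


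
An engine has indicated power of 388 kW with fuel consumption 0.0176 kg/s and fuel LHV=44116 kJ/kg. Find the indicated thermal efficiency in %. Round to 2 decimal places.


eta_ith = (IP / (mf * LHV)) * 100
Denominator = 0.0176 * 44116 = 776.4416 kW
eta_ith = (388 / 776.4416) * 100 = 49.97%


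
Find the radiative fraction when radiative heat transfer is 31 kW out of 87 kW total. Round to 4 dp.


f_rad = Q_rad / Q_total
f_rad = 31 / 87 = 0.3563


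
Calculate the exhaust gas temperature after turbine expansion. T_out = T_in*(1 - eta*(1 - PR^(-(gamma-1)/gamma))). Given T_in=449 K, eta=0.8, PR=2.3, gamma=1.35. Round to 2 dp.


T_out = T_in * (1 - eta * (1 - PR^(-(gamma-1)/gamma)))
Exponent = -(1.35-1)/1.35 = -0.25925926
PR^exp = 2.3^(-0.25925926) = 0.80578413
Factor = 1 - 0.8*(1 - 0.80578413) = 0.84462730
T_out = 449 * 0.84462730 = 379.24 K


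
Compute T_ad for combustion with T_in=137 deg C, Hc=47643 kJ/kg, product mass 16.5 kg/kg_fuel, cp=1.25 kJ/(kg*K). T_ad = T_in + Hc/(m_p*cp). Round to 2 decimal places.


T_ad = T_in + Hc / (m_p * cp)
Denominator = 16.5 * 1.25 = 20.6250
Temperature rise = 47643 / 20.6250 = 2309.96 K
T_ad = 137 + 2309.96 = 2446.96 deg C


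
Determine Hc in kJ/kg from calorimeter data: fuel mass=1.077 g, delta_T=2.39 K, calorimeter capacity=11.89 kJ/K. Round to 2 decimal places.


Hc = C_cal * delta_T / m_fuel
Q_released = 11.89 * 2.39 = 28.4171 kJ
m_fuel = 1.077 g = 1.077/1000 kg = 0.001077 kg
Hc = 28.4171 / 0.001077 = 26385.42 kJ/kg


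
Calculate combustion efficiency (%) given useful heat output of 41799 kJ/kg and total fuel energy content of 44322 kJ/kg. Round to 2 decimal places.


Efficiency = (Q_useful / Q_fuel) * 100
Efficiency = (41799 / 44322) * 100
Efficiency = 0.9431 * 100 = 94.31%


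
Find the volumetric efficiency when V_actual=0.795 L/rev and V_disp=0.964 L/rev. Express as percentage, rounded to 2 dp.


eta_v = (V_actual / V_disp) * 100
Ratio = 0.795 / 0.964 = 0.8247
eta_v = 0.8247 * 100 = 82.47%


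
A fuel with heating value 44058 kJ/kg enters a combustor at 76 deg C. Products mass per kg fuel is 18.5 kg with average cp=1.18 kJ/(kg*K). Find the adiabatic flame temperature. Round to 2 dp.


T_ad = T_in + Hc / (m_p * cp)
Denominator = 18.5 * 1.18 = 21.8300
Temperature rise = 44058 / 21.8300 = 2018.23 K
T_ad = 76 + 2018.23 = 2094.23 deg C


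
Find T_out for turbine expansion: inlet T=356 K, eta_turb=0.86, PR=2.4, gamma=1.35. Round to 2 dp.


T_out = T_in * (1 - eta * (1 - PR^(-(gamma-1)/gamma)))
Exponent = -(1.35-1)/1.35 = -0.25925926
PR^exp = 2.4^(-0.25925926) = 0.79694200
Factor = 1 - 0.86*(1 - 0.79694200) = 0.82537012
T_out = 356 * 0.82537012 = 293.83 K


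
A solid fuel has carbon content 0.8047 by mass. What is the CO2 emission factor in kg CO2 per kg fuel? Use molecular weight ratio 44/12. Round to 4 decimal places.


EF = C_frac * (M_CO2 / M_C)
EF = 0.8047 * (44/12)
EF = 0.8047 * 3.666667 = 2.9506 kg_CO2/kg_fuel


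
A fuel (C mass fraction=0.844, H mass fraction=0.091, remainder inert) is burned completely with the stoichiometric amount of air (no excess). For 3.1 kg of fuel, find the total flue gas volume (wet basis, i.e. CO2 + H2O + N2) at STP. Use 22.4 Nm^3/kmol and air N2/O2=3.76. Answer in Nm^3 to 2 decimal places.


Per kg fuel: CO2 = (C/12 kmol)*22.4 = (0.844/12)*22.4 = 1.57547 Nm^3
Per kg fuel: H2O = (H/2 kmol)*22.4 = (0.091/2)*22.4 = 1.01920 Nm^3
O2 needed per kg fuel = C/12 + H/4 = 0.844/12 + 0.091/4 = 0.09308333 kmol
Per kg fuel: N2 = O2*3.76*22.4 = 0.09308333*3.76*22.4 = 7.83985 Nm^3
Total per kg = 1.57547 + 1.01920 + 7.83985 = 10.43452 Nm^3
Total = 10.43452 * 3.1 = 32.35 Nm^3


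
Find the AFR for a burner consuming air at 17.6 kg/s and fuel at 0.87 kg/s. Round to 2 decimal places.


AFR = m_air / m_fuel
AFR = 17.6 / 0.87 = 20.23


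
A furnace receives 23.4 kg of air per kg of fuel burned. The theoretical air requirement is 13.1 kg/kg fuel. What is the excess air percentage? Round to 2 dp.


Excess air = actual - stoichiometric = 23.4 - 13.1 = 10.30 kg/kg fuel
Excess air % = (excess / stoich) * 100 = (10.30 / 13.1) * 100 = 78.63%


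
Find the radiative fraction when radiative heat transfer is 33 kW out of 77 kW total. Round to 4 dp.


f_rad = Q_rad / Q_total
f_rad = 33 / 77 = 0.4286


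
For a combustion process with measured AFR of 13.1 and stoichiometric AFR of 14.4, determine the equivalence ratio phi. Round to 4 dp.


phi = AFR_stoich / AFR_actual
phi = 14.4 / 13.1 = 1.0992


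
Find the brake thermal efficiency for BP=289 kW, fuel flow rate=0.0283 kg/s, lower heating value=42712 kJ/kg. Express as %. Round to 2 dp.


eta_BTE = (BP / (mf * LHV)) * 100
Denominator = 0.0283 * 42712 = 1208.7496 kW
eta_BTE = (289 / 1208.7496) * 100 = 23.91%


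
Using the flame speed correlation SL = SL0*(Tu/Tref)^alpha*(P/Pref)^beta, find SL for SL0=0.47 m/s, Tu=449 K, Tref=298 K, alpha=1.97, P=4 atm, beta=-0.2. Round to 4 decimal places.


SL = SL0 * (Tu/Tref)^alpha * (P/Pref)^beta
T ratio = 449/298 = 1.50671141
(T ratio)^alpha = 1.50671141^1.97 = 2.242432
(P/Pref)^beta = 4^(-0.2) = 0.757858
SL = 0.47 * 2.242432 * 0.757858 = 0.7987 m/s


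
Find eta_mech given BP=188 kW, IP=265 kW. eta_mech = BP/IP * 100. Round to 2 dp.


eta_mech = (BP / IP) * 100
Ratio = 188 / 265 = 0.7094
eta_mech = 0.7094 * 100 = 70.94%


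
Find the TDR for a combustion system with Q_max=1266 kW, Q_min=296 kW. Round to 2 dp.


TDR = Q_max / Q_min
TDR = 1266 / 296 = 4.28


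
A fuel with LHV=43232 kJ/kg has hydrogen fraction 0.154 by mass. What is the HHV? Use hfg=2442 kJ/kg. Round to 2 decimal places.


HHV = LHV + hfg * 9 * H
Water addition = 2442 * 9 * 0.154 = 3384.612 kJ/kg
HHV = 43232 + 3384.612 = 46616.61 kJ/kg


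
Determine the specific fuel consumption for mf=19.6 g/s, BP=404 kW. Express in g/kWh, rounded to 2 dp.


SFC = (mf / BP) * 3600
Rate = 19.6 / 404 = 0.048515 g/(s*kW)
SFC = 0.048515 * 3600 = 174.65 g/kWh


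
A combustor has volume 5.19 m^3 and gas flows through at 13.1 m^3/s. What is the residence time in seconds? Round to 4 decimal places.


tau = V / Q_flow
tau = 5.19 / 13.1 = 0.3962 s


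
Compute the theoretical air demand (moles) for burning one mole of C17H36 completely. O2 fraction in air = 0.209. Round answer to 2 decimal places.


Balanced combustion: C17H36 + 26 O2 -> 17 CO2 + 18 H2O
O2 needed = C + H/4 = 17 + 36/4 = 26.00 moles
Air moles = O2 / 0.209 = 26.00 / 0.209 = 124.40 moles air


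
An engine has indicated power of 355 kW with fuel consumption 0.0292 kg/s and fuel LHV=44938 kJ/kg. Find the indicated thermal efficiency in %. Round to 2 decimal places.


eta_ith = (IP / (mf * LHV)) * 100
Denominator = 0.0292 * 44938 = 1312.1896 kW
eta_ith = (355 / 1312.1896) * 100 = 27.05%


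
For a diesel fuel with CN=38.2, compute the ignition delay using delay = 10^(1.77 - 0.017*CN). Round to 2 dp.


delay = 10^(1.77 - 0.017*CN)
Exponent = 1.77 - 0.017*38.2 = 1.1206
delay = 10^1.1206 = 13.20 ms


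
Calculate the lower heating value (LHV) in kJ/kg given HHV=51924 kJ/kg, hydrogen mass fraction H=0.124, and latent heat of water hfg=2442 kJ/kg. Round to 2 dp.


LHV = HHV - hfg * 9 * H
Water correction = 2442 * 9 * 0.124 = 2725.272 kJ/kg
LHV = 51924 - 2725.272 = 49198.73 kJ/kg


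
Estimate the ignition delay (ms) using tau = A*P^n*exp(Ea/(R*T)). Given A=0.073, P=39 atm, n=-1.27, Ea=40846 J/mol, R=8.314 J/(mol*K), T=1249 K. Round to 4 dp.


tau = A * P^n * exp(Ea/(R*T))
P^n = 39^(-1.27) = 0.00953560
Ea/(R*T) = 40846/(8.314*1249) = 3.933481
exp(Ea/(R*T)) = 51.084502
tau = 0.073 * 0.00953560 * 51.084502 = 0.0356 ms


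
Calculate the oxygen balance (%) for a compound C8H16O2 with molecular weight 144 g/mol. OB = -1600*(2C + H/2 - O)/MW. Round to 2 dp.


OB = -1600 * (2C + H/2 - O) / MW
Inner = 2*8 + 16/2 - 2 = 22.00
OB = -1600 * 22.00 / 144 = -244.44%


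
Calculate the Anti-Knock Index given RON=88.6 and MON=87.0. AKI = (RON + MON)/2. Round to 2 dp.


AKI = (RON + MON) / 2
AKI = (88.6 + 87.0) / 2
AKI = 175.6 / 2 = 87.80


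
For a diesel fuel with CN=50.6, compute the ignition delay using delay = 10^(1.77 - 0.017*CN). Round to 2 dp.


delay = 10^(1.77 - 0.017*CN)
Exponent = 1.77 - 0.017*50.6 = 0.9098
delay = 10^0.9098 = 8.12 ms


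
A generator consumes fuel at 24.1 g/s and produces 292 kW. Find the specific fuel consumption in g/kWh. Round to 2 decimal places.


SFC = (mf / BP) * 3600
Rate = 24.1 / 292 = 0.082534 g/(s*kW)
SFC = 0.082534 * 3600 = 297.12 g/kWh


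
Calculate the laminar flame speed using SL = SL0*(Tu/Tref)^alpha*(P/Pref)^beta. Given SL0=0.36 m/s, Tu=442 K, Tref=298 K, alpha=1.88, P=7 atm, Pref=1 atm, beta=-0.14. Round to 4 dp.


SL = SL0 * (Tu/Tref)^alpha * (P/Pref)^beta
T ratio = 442/298 = 1.48322148
(T ratio)^alpha = 1.48322148^1.88 = 2.098299
(P/Pref)^beta = 7^(-0.14) = 0.761529
SL = 0.36 * 2.098299 * 0.761529 = 0.5752 m/s


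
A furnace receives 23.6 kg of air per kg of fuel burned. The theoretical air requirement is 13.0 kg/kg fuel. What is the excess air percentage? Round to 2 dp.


Excess air = actual - stoichiometric = 23.6 - 13.0 = 10.60 kg/kg fuel
Excess air % = (excess / stoich) * 100 = (10.60 / 13.0) * 100 = 81.54%


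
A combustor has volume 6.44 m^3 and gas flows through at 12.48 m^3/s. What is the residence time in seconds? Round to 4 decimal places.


tau = V / Q_flow
tau = 6.44 / 12.48 = 0.5160 s


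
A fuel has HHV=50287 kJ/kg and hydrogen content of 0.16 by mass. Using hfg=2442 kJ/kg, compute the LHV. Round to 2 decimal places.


LHV = HHV - hfg * 9 * H
Water correction = 2442 * 9 * 0.16 = 3516.480 kJ/kg
LHV = 50287 - 3516.480 = 46770.52 kJ/kg


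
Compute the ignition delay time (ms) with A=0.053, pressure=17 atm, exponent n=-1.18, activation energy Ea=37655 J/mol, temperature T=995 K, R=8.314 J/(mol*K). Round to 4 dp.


tau = A * P^n * exp(Ea/(R*T))
P^n = 17^(-1.18) = 0.03532403
Ea/(R*T) = 37655/(8.314*995) = 4.551867
exp(Ea/(R*T)) = 94.809239
tau = 0.053 * 0.03532403 * 94.809239 = 0.1775 ms


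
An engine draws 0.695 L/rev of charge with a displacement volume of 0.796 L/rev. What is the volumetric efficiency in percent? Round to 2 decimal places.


eta_v = (V_actual / V_disp) * 100
Ratio = 0.695 / 0.796 = 0.8731
eta_v = 0.8731 * 100 = 87.31%


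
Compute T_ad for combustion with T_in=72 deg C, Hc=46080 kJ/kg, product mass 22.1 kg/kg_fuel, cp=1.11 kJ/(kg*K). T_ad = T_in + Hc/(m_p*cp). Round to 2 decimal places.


T_ad = T_in + Hc / (m_p * cp)
Denominator = 22.1 * 1.11 = 24.5310
Temperature rise = 46080 / 24.5310 = 1878.44 K
T_ad = 72 + 1878.44 = 1950.44 deg C


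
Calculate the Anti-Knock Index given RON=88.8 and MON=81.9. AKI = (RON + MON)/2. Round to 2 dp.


AKI = (RON + MON) / 2
AKI = (88.8 + 81.9) / 2
AKI = 170.7 / 2 = 85.35


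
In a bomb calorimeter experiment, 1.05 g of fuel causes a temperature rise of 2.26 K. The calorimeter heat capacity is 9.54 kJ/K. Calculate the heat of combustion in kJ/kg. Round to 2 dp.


Hc = C_cal * delta_T / m_fuel
Q_released = 9.54 * 2.26 = 21.5604 kJ
m_fuel = 1.05 g = 1.05/1000 kg = 0.001050 kg
Hc = 21.5604 / 0.001050 = 20533.71 kJ/kg


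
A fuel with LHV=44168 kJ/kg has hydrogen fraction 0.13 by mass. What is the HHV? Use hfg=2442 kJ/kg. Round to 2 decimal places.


HHV = LHV + hfg * 9 * H
Water addition = 2442 * 9 * 0.13 = 2857.140 kJ/kg
HHV = 44168 + 2857.140 = 47025.14 kJ/kg


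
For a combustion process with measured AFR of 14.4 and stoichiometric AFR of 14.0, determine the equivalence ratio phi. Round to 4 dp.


phi = AFR_stoich / AFR_actual
phi = 14.0 / 14.4 = 0.9722


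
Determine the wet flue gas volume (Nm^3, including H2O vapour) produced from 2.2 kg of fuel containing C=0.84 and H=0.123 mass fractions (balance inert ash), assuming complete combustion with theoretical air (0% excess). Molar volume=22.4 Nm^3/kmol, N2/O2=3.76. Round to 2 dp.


Per kg fuel: CO2 = (C/12 kmol)*22.4 = (0.84/12)*22.4 = 1.56800 Nm^3
Per kg fuel: H2O = (H/2 kmol)*22.4 = (0.123/2)*22.4 = 1.37760 Nm^3
O2 needed per kg fuel = C/12 + H/4 = 0.84/12 + 0.123/4 = 0.10075000 kmol
Per kg fuel: N2 = O2*3.76*22.4 = 0.10075000*3.76*22.4 = 8.48557 Nm^3
Total per kg = 1.56800 + 1.37760 + 8.48557 = 11.43117 Nm^3
Total = 11.43117 * 2.2 = 25.15 Nm^3


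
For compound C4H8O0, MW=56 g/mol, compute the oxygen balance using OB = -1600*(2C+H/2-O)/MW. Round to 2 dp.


OB = -1600 * (2C + H/2 - O) / MW
Inner = 2*4 + 8/2 - 0 = 12.00
OB = -1600 * 12.00 / 56 = -342.86%


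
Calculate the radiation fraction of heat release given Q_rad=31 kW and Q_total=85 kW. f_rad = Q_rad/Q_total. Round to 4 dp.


f_rad = Q_rad / Q_total
f_rad = 31 / 85 = 0.3647
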